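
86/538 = 43/269= 0.16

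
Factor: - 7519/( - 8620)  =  2^ ( - 2)*5^( - 1)*73^1*103^1*431^ ( - 1) 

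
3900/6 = 650 = 650.00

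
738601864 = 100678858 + 637923006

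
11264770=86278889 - 75014119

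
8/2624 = 1/328=0.00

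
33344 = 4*8336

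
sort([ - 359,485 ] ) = [ - 359,485]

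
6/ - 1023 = -1+339/341 = - 0.01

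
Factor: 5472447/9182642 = 2^( - 1 )*3^1*7^ (  -  1) * 59^( - 1)*401^1*4549^1*11117^(-1 )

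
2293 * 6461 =14815073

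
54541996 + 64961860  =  119503856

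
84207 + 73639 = 157846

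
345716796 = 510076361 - 164359565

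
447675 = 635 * 705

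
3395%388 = 291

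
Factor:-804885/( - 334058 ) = 2^( - 1 )*3^1*5^1*19^( - 1)*23^1*59^( - 1 )*149^( - 1 )*2333^1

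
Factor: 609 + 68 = 677 = 677^1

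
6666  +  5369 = 12035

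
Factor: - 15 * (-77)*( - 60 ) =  - 2^2 * 3^2 * 5^2*7^1*11^1 = - 69300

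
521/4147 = 521/4147 =0.13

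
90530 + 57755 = 148285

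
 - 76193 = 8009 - 84202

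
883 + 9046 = 9929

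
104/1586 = 4/61 = 0.07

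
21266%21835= 21266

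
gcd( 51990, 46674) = 6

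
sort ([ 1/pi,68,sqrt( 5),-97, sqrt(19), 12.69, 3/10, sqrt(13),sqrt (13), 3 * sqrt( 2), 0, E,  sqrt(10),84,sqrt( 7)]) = [-97, 0, 3/10, 1/pi, sqrt( 5 ),sqrt( 7),E,sqrt( 10),sqrt( 13 ), sqrt( 13), 3 * sqrt( 2), sqrt( 19),12.69, 68,84]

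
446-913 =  - 467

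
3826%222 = 52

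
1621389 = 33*49133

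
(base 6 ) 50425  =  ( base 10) 6641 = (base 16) 19f1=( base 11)4A98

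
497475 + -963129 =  - 465654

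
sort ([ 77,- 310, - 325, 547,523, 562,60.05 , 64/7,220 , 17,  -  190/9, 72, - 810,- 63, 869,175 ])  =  [-810, - 325 , - 310, - 63 ,  -  190/9, 64/7, 17,60.05,72, 77, 175,  220,523, 547, 562,  869 ] 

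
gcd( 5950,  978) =2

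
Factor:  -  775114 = -2^1*73^1*5309^1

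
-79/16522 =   -  79/16522  =  -0.00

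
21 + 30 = 51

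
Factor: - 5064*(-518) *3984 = 2^8*3^2*7^1*37^1*83^1*211^1 = 10450637568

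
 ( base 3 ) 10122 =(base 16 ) 62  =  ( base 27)3H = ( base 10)98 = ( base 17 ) 5d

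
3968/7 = 3968/7 = 566.86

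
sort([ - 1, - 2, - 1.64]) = [-2,-1.64, - 1]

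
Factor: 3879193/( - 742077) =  - 3^(- 2)*7^( - 1) * 11779^ (-1 )*3879193^1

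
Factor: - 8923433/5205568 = -2^( - 6 )*163^(-1)*499^ (  -  1)* 811^1  *11003^1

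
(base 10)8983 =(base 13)4120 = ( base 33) 887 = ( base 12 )5247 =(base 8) 21427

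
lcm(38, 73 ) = 2774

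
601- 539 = 62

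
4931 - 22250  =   - 17319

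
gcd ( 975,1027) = 13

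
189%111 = 78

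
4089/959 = 4 + 253/959 = 4.26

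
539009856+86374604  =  625384460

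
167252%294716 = 167252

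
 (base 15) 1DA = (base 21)KA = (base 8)656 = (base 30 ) ea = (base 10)430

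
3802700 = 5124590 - 1321890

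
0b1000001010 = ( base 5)4042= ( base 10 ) 522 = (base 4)20022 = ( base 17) 1DC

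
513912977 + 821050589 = 1334963566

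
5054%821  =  128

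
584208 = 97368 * 6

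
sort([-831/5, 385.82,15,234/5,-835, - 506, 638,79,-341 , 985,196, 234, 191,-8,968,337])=[-835,-506, - 341, - 831/5, -8, 15,234/5,79,191, 196,  234,337,385.82,638,  968,985 ] 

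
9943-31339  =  -21396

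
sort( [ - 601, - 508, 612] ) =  [ - 601, - 508, 612]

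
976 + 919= 1895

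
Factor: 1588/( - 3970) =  - 2/5 = - 2^1*5^(  -  1 ) 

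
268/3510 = 134/1755= 0.08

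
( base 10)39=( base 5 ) 124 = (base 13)30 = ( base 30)19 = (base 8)47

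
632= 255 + 377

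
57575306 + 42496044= 100071350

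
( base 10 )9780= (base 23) ib5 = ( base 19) 181e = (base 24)gnc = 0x2634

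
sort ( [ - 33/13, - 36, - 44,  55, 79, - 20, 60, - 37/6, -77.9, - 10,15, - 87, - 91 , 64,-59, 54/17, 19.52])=[ - 91, - 87, - 77.9, - 59,-44, - 36, - 20, - 10, - 37/6, - 33/13, 54/17, 15, 19.52,55, 60,64,79 ]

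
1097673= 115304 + 982369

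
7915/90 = 1583/18 = 87.94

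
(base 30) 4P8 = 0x1106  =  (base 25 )6o8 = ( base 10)4358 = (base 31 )4gi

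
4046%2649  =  1397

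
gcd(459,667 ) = 1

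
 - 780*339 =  - 264420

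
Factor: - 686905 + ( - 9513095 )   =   - 10200000 = - 2^6*3^1* 5^5 *17^1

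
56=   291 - 235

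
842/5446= 421/2723 =0.15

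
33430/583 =33430/583 = 57.34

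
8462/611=8462/611=13.85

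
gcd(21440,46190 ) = 10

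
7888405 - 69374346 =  - 61485941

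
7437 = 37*201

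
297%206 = 91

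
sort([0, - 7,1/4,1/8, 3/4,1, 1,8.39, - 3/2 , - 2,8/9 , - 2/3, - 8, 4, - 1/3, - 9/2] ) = [ - 8,-7 ,-9/2, - 2,- 3/2, - 2/3, - 1/3,0,1/8,1/4,3/4 , 8/9, 1,1,4,8.39]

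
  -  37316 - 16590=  - 53906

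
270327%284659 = 270327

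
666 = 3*222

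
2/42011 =2/42011=0.00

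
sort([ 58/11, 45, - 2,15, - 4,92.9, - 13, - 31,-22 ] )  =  [ - 31,-22, - 13 , - 4 , - 2,  58/11, 15, 45, 92.9]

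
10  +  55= 65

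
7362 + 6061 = 13423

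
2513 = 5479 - 2966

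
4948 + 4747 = 9695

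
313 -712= - 399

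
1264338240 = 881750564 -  - 382587676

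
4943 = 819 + 4124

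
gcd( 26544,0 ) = 26544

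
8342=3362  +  4980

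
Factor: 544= 2^5*17^1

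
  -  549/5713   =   - 1+5164/5713  =  - 0.10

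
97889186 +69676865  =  167566051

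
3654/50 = 73+2/25=73.08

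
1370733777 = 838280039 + 532453738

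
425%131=32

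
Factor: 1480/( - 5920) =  - 2^ ( - 2 ) = - 1/4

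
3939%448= 355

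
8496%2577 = 765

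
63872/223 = 286 + 94/223 = 286.42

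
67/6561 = 67/6561 = 0.01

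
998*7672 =7656656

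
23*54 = 1242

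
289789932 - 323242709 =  - 33452777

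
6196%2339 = 1518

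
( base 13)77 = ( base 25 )3n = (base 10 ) 98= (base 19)53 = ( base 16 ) 62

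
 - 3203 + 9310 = 6107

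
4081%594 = 517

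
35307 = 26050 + 9257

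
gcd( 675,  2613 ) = 3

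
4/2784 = 1/696 = 0.00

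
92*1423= 130916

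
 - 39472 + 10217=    - 29255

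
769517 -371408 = 398109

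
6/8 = 3/4=0.75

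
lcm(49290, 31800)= 985800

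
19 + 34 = 53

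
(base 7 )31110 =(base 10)7602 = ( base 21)H50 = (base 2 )1110110110010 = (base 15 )23BC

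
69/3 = 23 = 23.00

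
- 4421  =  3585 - 8006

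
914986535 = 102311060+812675475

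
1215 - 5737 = - 4522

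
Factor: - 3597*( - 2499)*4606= 2^1*3^2*7^4*11^1*17^1*47^1*109^1 = 41402887218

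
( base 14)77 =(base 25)45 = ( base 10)105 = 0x69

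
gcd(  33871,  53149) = 1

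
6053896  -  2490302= 3563594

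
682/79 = 8+50/79 = 8.63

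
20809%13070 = 7739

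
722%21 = 8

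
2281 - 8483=  -  6202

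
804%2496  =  804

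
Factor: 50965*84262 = 4294412830  =  2^1*5^1*10193^1*42131^1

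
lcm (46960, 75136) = 375680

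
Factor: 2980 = 2^2*5^1*149^1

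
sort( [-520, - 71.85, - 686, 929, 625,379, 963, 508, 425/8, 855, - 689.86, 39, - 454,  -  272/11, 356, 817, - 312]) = [ - 689.86, - 686, - 520, - 454, - 312, - 71.85,  -  272/11,39,425/8, 356,  379,  508,625, 817, 855,929,963 ] 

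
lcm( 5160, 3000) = 129000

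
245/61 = 4 + 1/61 = 4.02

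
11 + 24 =35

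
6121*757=4633597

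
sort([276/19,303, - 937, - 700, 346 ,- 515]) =[  -  937,  -  700, - 515, 276/19,303, 346]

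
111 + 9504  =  9615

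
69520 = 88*790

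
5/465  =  1/93 = 0.01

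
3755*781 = 2932655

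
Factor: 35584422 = 2^1*3^1*5930737^1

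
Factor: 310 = 2^1*5^1 * 31^1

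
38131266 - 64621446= - 26490180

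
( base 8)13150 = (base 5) 140421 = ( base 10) 5736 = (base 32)5j8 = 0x1668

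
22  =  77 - 55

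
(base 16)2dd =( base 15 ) 33d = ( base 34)lj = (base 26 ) 125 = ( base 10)733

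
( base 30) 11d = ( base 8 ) 1657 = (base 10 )943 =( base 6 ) 4211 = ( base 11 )788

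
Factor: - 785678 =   -  2^1  *  83^1*4733^1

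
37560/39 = 12520/13 = 963.08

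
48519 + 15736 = 64255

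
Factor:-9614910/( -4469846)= 4807455/2234923 = 3^1*5^1*41^1*7817^1*2234923^( - 1 ) 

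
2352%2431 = 2352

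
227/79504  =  227/79504= 0.00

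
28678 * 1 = 28678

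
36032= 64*563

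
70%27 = 16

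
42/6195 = 2/295 = 0.01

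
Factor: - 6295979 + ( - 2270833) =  - 2^2*3^2*237967^1 = - 8566812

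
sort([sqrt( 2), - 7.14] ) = [ -7.14,sqrt( 2)]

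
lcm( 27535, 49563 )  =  247815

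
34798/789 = 34798/789 = 44.10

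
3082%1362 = 358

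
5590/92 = 60+35/46 = 60.76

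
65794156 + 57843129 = 123637285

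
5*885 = 4425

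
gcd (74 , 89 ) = 1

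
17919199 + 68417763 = 86336962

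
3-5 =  - 2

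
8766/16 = 4383/8 = 547.88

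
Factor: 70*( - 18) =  - 2^2*3^2*5^1*7^1 = - 1260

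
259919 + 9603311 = 9863230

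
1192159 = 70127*17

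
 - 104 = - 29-75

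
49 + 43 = 92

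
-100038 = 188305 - 288343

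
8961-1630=7331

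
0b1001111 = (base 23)3A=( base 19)43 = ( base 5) 304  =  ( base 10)79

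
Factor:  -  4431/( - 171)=3^( - 1 )*7^1*19^( - 1)*211^1 = 1477/57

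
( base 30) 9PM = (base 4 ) 2022220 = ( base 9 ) 13147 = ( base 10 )8872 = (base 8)21250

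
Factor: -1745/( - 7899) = 3^( - 1)*5^1*  349^1*2633^(- 1 )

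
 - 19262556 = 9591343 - 28853899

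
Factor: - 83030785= -5^1*283^1*58679^1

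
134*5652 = 757368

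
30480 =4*7620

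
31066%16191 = 14875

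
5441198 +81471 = 5522669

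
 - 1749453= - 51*34303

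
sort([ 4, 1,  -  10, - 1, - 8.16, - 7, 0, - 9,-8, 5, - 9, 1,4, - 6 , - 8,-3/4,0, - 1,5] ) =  [- 10 ,  -  9,  -  9, - 8.16, - 8, - 8,-7 , - 6, - 1,- 1, - 3/4,0 , 0, 1 , 1, 4, 4, 5,5] 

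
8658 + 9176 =17834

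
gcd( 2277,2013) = 33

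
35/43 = 35/43=0.81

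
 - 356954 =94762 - 451716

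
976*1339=1306864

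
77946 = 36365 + 41581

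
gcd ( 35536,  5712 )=16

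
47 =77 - 30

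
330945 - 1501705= - 1170760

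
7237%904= 5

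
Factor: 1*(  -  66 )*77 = -2^1*3^1*7^1*11^2=- 5082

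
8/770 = 4/385 = 0.01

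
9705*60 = 582300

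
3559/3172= 1+387/3172 = 1.12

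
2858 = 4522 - 1664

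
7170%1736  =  226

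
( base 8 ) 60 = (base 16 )30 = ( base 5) 143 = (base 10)48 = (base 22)24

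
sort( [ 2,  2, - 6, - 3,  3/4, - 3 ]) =[  -  6,  -  3 , - 3,3/4,2,2] 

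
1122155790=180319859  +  941835931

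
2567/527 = 4+27/31 = 4.87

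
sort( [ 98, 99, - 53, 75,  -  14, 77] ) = [ - 53, - 14,75, 77,98, 99] 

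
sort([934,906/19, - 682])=[ - 682,906/19, 934]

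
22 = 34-12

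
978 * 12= 11736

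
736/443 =736/443 = 1.66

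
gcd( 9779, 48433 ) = 77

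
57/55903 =57/55903= 0.00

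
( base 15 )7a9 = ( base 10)1734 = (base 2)11011000110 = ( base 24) 306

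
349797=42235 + 307562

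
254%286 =254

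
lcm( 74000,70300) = 1406000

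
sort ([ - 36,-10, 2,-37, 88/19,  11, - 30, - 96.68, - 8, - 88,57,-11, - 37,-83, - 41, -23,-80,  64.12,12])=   [ - 96.68,-88, - 83, - 80, - 41, -37,-37,-36, - 30, - 23, -11,  -  10,  -  8, 2,88/19,11, 12, 57 , 64.12]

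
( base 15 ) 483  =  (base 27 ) 1ao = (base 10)1023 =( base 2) 1111111111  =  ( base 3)1101220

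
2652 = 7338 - 4686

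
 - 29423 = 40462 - 69885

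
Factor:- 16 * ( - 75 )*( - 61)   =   - 73200 = - 2^4*3^1*5^2 * 61^1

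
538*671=360998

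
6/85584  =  1/14264 = 0.00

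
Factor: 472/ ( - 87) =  - 2^3 * 3^( - 1)* 29^( - 1) *59^1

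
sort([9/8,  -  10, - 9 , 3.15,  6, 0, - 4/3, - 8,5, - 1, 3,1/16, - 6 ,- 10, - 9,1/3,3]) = [-10,  -  10, - 9, - 9, - 8, -6, - 4/3, - 1, 0,1/16, 1/3, 9/8, 3,3,3.15,5,6] 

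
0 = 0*5860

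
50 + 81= 131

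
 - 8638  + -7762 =-16400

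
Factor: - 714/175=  - 102/25 = -2^1*3^1 * 5^(-2)*17^1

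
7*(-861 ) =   -  6027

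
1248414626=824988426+423426200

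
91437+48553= 139990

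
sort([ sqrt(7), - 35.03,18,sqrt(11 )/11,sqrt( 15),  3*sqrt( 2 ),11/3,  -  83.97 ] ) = [ - 83.97, - 35.03,sqrt( 11) /11 , sqrt( 7),  11/3 , sqrt(15 ), 3 * sqrt( 2), 18 ] 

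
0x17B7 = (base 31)69Q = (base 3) 22022212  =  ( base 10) 6071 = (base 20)f3b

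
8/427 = 8/427 = 0.02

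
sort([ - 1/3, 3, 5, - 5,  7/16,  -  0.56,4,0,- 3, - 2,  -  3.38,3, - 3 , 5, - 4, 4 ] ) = [ - 5, - 4,-3.38, - 3, - 3,  -  2, - 0.56,  -  1/3, 0, 7/16, 3, 3, 4,  4, 5,5]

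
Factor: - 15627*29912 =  - 2^3*3^1*3739^1 * 5209^1 = - 467434824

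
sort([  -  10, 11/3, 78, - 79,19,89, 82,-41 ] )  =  [ - 79, - 41 ,-10 , 11/3 , 19, 78,82,89]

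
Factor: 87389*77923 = 29^1*31^1 * 2687^1* 2819^1 = 6809613047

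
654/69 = 9 + 11/23 = 9.48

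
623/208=2 + 207/208=3.00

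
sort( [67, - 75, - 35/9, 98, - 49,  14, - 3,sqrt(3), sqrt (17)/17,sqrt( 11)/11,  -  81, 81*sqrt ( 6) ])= [ - 81, - 75, -49, - 35/9, - 3,sqrt(17)/17, sqrt(11 ) /11,sqrt(3),  14, 67,98,81 * sqrt( 6)] 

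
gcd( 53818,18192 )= 758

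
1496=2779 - 1283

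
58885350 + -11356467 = 47528883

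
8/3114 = 4/1557 = 0.00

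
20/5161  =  20/5161 = 0.00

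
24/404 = 6/101  =  0.06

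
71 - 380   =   - 309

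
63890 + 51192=115082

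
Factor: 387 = 3^2*43^1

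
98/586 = 49/293= 0.17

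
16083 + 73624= 89707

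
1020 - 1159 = - 139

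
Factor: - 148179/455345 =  - 3^1*5^(- 1 ) *11^( - 1 )*17^( - 1)*487^( -1 )*49393^1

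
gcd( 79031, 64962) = 1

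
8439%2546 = 801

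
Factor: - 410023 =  - 17^1*89^1*271^1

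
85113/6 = 14185 +1/2 = 14185.50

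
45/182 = 45/182=0.25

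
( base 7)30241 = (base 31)7JE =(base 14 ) 2958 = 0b1110010100010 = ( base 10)7330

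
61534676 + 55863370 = 117398046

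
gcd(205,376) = 1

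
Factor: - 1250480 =  -  2^4*5^1*7^2*11^1*29^1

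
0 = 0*93153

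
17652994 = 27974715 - 10321721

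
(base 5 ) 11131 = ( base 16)317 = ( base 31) PG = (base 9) 1068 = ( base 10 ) 791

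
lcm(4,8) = 8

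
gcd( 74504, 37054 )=2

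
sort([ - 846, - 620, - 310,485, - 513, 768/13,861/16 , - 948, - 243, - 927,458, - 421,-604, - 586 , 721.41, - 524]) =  [ - 948, - 927, - 846  , - 620, - 604, - 586, - 524,-513, - 421, - 310, - 243 , 861/16,  768/13, 458, 485,721.41 ]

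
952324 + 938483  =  1890807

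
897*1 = 897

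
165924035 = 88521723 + 77402312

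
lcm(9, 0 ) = 0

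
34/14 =17/7 = 2.43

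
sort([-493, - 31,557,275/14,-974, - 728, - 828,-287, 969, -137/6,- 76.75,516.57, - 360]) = [ - 974, - 828,  -  728, - 493,-360,  -  287,  -  76.75 , - 31, - 137/6,275/14, 516.57,  557,969]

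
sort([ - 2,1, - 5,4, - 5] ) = [ -5, - 5, - 2, 1 , 4]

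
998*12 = 11976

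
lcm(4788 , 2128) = 19152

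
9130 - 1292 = 7838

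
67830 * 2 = 135660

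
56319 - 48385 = 7934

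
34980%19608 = 15372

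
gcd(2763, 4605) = 921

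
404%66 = 8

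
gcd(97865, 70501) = 1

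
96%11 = 8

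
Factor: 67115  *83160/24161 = 5581283400/24161  =  2^3*3^3*5^2  *7^1*11^1 * 31^1 * 37^( - 1)*433^1*653^( - 1)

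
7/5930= 7/5930 = 0.00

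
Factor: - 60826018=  - 2^1*11^1*2764819^1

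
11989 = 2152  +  9837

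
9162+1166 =10328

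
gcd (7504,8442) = 938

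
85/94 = 85/94 = 0.90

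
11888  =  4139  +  7749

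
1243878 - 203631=1040247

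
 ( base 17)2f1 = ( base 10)834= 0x342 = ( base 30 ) ro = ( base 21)1if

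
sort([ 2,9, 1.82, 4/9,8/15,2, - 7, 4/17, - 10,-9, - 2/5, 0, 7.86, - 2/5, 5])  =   [ - 10, - 9, - 7 ,-2/5, - 2/5, 0, 4/17, 4/9, 8/15, 1.82,2,2, 5, 7.86, 9] 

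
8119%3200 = 1719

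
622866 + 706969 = 1329835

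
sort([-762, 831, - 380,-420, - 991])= [ - 991 , - 762, - 420,-380,  831 ]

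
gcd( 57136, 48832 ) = 16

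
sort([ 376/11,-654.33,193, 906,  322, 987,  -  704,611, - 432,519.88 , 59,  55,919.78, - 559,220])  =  [  -  704 ,- 654.33, - 559,  -  432 , 376/11,55,59,193, 220, 322,519.88 , 611,906,919.78, 987]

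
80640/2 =40320 = 40320.00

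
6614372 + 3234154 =9848526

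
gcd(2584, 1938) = 646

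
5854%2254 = 1346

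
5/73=5/73 = 0.07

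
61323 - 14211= 47112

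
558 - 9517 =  - 8959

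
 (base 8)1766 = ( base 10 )1014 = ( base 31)11M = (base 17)38B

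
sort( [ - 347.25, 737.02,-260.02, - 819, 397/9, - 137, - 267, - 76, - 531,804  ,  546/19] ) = [ - 819, - 531, - 347.25, - 267, - 260.02, - 137, - 76,546/19, 397/9, 737.02,  804] 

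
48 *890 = 42720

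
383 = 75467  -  75084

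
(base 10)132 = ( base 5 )1012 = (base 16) 84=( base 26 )52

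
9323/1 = 9323= 9323.00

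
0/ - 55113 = 0/1= -0.00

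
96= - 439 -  - 535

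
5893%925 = 343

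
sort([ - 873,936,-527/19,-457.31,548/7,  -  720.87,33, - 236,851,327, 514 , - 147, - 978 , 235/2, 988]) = [-978, - 873 , - 720.87, - 457.31, - 236, - 147, - 527/19,  33, 548/7,235/2,  327, 514, 851,936 , 988] 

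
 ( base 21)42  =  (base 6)222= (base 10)86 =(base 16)56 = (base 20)46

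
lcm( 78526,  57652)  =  4554508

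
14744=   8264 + 6480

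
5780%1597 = 989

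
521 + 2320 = 2841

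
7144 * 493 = 3521992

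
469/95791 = 469/95791 = 0.00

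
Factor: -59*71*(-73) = 305797 = 59^1*71^1*73^1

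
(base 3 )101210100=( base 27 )AL9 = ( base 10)7866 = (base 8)17272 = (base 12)4676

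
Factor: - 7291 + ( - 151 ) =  - 7442 = - 2^1 * 61^2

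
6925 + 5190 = 12115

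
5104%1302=1198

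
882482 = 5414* 163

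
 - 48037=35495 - 83532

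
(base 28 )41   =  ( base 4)1301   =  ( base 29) 3q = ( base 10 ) 113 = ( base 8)161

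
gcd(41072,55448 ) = 8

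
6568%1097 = 1083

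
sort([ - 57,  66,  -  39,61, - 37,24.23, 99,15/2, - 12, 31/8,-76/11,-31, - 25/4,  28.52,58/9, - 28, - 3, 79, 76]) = [ - 57, - 39,- 37,- 31, - 28, - 12, - 76/11 , - 25/4, - 3,31/8,58/9,15/2,24.23,28.52,61,66, 76,  79,99 ] 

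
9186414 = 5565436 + 3620978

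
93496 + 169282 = 262778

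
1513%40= 33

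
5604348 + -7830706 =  - 2226358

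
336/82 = 4+ 4/41 =4.10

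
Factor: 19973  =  19973^1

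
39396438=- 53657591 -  -93054029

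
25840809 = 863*29943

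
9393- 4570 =4823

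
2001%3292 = 2001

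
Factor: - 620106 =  - 2^1 * 3^1*181^1*571^1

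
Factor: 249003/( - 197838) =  - 73/58 = - 2^(  -  1 )*29^( - 1 )*73^1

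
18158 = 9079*2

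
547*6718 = 3674746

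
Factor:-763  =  -7^1*109^1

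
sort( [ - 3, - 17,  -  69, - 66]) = [ - 69, - 66, - 17, - 3 ] 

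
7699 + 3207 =10906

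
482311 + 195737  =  678048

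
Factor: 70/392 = 2^( -2)*5^1* 7^( -1 )= 5/28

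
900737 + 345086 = 1245823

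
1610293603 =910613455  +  699680148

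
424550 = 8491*50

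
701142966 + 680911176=1382054142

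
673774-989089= -315315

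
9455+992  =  10447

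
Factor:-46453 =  - 11^1*41^1 * 103^1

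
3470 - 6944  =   - 3474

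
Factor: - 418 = - 2^1*11^1 * 19^1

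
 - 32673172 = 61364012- 94037184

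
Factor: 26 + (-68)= - 42 =- 2^1*3^1*7^1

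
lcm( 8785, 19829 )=694015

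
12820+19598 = 32418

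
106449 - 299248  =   - 192799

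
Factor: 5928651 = 3^2*61^1  *10799^1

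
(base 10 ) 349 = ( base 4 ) 11131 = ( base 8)535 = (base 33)aj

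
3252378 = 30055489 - 26803111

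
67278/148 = 454 + 43/74= 454.58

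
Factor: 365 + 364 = 729 =3^6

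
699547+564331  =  1263878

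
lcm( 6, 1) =6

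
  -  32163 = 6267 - 38430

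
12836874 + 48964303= 61801177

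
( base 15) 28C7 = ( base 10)8737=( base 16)2221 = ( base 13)3C91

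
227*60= 13620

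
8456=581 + 7875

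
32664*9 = 293976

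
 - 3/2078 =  - 1 + 2075/2078  =  - 0.00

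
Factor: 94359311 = 673^1 * 140207^1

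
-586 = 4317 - 4903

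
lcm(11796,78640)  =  235920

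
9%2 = 1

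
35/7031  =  35/7031 =0.00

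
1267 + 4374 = 5641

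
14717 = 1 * 14717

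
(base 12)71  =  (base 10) 85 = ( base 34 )2H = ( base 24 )3d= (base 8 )125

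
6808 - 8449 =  - 1641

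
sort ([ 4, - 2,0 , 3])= [ - 2, 0, 3, 4 ] 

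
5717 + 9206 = 14923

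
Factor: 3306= 2^1*3^1 * 19^1*29^1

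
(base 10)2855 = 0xB27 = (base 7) 11216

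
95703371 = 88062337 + 7641034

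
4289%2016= 257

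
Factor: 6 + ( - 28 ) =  - 2^1*11^1 = - 22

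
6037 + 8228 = 14265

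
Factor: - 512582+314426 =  - 2^2 * 3^1*7^2*337^1 = - 198156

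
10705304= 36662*292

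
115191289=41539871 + 73651418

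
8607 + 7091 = 15698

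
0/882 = 0 = 0.00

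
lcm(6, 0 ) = 0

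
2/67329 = 2/67329= 0.00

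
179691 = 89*2019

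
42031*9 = 378279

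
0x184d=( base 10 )6221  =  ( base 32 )62D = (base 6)44445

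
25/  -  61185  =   - 5/12237 = -  0.00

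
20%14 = 6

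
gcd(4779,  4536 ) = 81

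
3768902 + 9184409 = 12953311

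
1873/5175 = 1873/5175 = 0.36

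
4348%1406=130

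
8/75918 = 4/37959= 0.00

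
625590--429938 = 1055528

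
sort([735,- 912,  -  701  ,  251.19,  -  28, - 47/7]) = [  -  912,  -  701,  -  28,- 47/7, 251.19, 735]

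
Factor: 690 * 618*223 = 2^2*3^2*5^1*23^1*103^1*223^1= 95091660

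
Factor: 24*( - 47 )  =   - 2^3*3^1*47^1 = -  1128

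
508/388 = 1 + 30/97 = 1.31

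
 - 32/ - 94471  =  32/94471 = 0.00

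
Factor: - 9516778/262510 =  - 4758389/131255 =- 5^( - 1)*26251^( - 1)*4758389^1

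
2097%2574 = 2097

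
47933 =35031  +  12902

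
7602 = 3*2534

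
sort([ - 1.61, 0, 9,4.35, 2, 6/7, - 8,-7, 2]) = [ - 8,  -  7, - 1.61, 0, 6/7,  2 , 2,4.35, 9]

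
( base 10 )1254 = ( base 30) 1bo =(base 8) 2346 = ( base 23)28c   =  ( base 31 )19e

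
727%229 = 40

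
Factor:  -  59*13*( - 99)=3^2*11^1*13^1*59^1= 75933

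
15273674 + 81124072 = 96397746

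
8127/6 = 1354+1/2= 1354.50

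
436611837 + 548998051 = 985609888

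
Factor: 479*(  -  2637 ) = -1263123 = - 3^2*293^1 * 479^1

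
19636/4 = 4909 = 4909.00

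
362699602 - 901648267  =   - 538948665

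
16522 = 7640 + 8882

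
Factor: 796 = 2^2*199^1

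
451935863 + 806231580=1258167443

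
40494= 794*51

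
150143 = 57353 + 92790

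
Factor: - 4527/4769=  -3^2*19^(-1 )*251^(-1 )*503^1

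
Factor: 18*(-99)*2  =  - 2^2*3^4*11^1 = - 3564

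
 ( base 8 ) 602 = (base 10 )386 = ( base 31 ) ce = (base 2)110000010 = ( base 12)282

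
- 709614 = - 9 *78846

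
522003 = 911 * 573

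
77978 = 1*77978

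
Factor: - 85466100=-2^2*3^1*5^2 * 347^1*821^1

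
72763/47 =1548 + 7/47 = 1548.15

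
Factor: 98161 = 7^1*37^1 * 379^1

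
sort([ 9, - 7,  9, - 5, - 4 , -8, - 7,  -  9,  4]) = [ - 9, - 8, -7, - 7,  -  5,-4,4,9 , 9 ]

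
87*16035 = 1395045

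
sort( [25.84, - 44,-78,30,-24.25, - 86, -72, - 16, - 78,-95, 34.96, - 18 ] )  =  [ - 95 ,-86, - 78,- 78, - 72, - 44 , - 24.25,- 18,  -  16, 25.84,30, 34.96 ] 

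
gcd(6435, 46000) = 5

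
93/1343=93/1343= 0.07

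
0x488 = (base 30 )18K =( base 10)1160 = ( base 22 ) 28G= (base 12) 808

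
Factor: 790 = 2^1*5^1 * 79^1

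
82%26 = 4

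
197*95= 18715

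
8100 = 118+7982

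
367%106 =49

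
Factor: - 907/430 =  - 2^( - 1)*5^ ( - 1)*43^(-1)*907^1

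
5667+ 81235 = 86902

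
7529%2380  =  389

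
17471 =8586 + 8885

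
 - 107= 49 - 156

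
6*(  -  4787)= - 28722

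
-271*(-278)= 75338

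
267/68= 267/68 = 3.93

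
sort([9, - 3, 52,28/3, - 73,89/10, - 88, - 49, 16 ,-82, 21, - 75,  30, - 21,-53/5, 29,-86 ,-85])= [-88,-86, - 85 ,  -  82,-75,-73  , - 49, - 21 , - 53/5, - 3, 89/10 , 9,28/3,16,21,29,30 , 52]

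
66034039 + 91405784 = 157439823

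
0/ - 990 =0/1= -0.00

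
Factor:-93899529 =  - 3^2*10433281^1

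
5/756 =5/756 = 0.01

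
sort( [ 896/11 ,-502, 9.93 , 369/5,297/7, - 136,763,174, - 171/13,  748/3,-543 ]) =[ - 543, - 502,-136, - 171/13,9.93, 297/7,369/5,896/11,174, 748/3,  763]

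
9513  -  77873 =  - 68360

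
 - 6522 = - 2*3261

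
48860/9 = 5428 + 8/9 = 5428.89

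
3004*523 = 1571092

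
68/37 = 68/37 = 1.84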